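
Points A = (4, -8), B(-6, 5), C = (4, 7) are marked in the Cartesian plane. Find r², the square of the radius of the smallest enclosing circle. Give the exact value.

69.94

Side lengths²: AB² = 269, AC² = 225, BC² = 104.
Since AB² = 269 < 225 + 104 = 329, the triangle is acute, so the smallest enclosing circle is the circumcircle.
Circumcentre = (0.3, -0.5), r² = 69.94.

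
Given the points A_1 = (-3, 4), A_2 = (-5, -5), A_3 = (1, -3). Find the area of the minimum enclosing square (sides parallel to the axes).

81

The bounding box has width 6 and height 9.
An axis-aligned square enclosing the set must have side ≥ max(width, height).
So the minimum side is max(6, 9) = 9.
Area = 9² = 81.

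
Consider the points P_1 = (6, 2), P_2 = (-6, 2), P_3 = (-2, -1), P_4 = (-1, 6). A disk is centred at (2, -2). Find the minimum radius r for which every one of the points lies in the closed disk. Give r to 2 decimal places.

8.94

The required radius is the distance from (2, -2) to the farthest point.
Squared distances: 32, 80, 17, 73.
Maximum is 80, attained at P_2.
r = √80 ≈ 8.94.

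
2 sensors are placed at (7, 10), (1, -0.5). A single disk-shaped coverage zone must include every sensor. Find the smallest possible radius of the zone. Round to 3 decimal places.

6.047

The smallest circle enclosing two points has them as diameter endpoints.
Centre = midpoint = (4, 4.75); r² = |(7, 10)−(1, -0.5)|²/4 = 146.25/4 = 36.5625.
r = √(36.5625) ≈ 6.047.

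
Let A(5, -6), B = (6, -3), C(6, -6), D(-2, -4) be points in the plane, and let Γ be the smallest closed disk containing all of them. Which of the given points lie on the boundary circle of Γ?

The minimum enclosing circle of a finite set is fixed by two of the points (as a diameter) or three (as a circumcircle).
The minimum enclosing circle is determined by three boundary points: B, C, D.
Their circumcentre is (2.125, -4.5) with r² = 17.265625.
The farthest remaining point A is at distance² 10.515625 ≤ 17.265625.
The points at distance exactly r from the centre are B, C, D — 3 points.

B, C, D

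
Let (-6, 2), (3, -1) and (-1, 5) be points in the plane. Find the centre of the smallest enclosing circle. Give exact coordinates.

Call the three points A, B, C in the order given.
Side lengths²: AB² = 90, AC² = 34, BC² = 52.
Since AB² = 90 ≥ 52 + 34 = 86, the angle opposite AB is not acute, so the smallest enclosing circle has AB as diameter.
Centre = midpoint of AB = (-1.5, 0.5), r² = 90/4 = 22.5.
Centre = (-1.5, 0.5).

(-1.5, 0.5)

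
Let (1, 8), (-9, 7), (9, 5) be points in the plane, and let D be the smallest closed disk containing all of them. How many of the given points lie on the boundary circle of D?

Call the three points A, B, C in the order given.
Side lengths²: AB² = 101, AC² = 73, BC² = 328.
Since BC² = 328 ≥ 101 + 73 = 174, the angle opposite BC is not acute, so the smallest enclosing circle has BC as diameter.
Centre = midpoint of BC = (0, 6), r² = 328/4 = 82.
The points at distance exactly r from the centre are (-9, 7), (9, 5) — 2 points.

2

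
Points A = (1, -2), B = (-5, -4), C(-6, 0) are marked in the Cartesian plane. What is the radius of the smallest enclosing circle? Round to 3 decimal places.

3.651

Side lengths²: AB² = 40, AC² = 53, BC² = 17.
Since AC² = 53 < 40 + 17 = 57, the triangle is acute, so the smallest enclosing circle is the circumcircle.
Circumcentre = (-67/26, -33/26), r² = 4505/338.
r = √(4505/338) ≈ 3.651.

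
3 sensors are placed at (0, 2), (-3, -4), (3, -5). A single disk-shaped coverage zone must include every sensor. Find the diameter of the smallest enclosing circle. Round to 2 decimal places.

Call the three points A, B, C in the order given.
Side lengths²: AB² = 45, AC² = 58, BC² = 37.
Since AC² = 58 < 45 + 37 = 82, the triangle is acute, so the smallest enclosing circle is the circumcircle.
Circumcentre = (11/26, -51/26), r² = 5365/338.
Diameter = 2r = 2√(5365/338) ≈ 7.97.

7.97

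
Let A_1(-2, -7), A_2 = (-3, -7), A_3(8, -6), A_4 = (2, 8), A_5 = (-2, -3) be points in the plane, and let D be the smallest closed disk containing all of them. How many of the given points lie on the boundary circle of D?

A smallest enclosing disk is always determined by at most three of the input points on its boundary.
The minimum enclosing circle is determined by three boundary points: A_2, A_3, A_4.
Their circumcentre is (1.9375, -0.3125) with r² = 69.1015625.
The farthest remaining point A_1 is at distance² 60.2265625 ≤ 69.1015625.
The points at distance exactly r from the centre are A_2, A_3, A_4 — 3 points.

3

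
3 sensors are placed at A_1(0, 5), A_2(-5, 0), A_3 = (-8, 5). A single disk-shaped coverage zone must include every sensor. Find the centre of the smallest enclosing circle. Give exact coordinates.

(-4, 4)

Side lengths²: A_1A_2² = 50, A_1A_3² = 64, A_2A_3² = 34.
Since A_1A_3² = 64 < 50 + 34 = 84, the triangle is acute, so the smallest enclosing circle is the circumcircle.
Circumcentre = (-4, 4), r² = 17.
Centre = (-4, 4).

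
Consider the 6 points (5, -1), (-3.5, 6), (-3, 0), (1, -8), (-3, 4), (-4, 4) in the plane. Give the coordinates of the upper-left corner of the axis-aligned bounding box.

(-4, 6)

x-range [-4, 5], y-range [-8, 6].
The upper-left corner is (-4, 6).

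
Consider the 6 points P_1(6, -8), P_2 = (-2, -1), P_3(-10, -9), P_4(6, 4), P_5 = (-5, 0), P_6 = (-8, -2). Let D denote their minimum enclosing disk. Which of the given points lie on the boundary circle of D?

P_3, P_4

A smallest enclosing disk is always determined by at most three of the input points on its boundary.
The farthest pair is P_3–P_4 with squared distance 425. The circle on this segment as diameter has centre (-2, -2.5) and r² = 425/4 = 106.25.
Check P_1: distance² to centre = 94.25 ≤ 106.25, so it lies inside.
All remaining points lie in this disk, and no smaller disk contains both endpoints, so this is the minimum enclosing circle.
The points at distance exactly r from the centre are P_3, P_4 — 2 points.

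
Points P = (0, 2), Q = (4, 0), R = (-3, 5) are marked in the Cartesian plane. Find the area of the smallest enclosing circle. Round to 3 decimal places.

Side lengths²: PQ² = 20, PR² = 18, QR² = 74.
Since QR² = 74 ≥ 20 + 18 = 38, the angle opposite QR is not acute, so the smallest enclosing circle has QR as diameter.
Centre = midpoint of QR = (0.5, 2.5), r² = 74/4 = 18.5.
Area = π·r² = π·18.5 ≈ 58.119.

58.119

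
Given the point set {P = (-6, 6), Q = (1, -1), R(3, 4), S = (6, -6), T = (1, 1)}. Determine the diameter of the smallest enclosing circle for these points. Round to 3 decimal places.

16.971

The farthest pair is P–S with squared distance 288. The circle on this segment as diameter has centre (0, 0) and r² = 288/4 = 72.
Check Q: distance² to centre = 2 ≤ 72, so it lies inside.
All remaining points lie in this disk, and no smaller disk contains both endpoints, so this is the minimum enclosing circle.
Diameter = 2r = 2√72 ≈ 16.971.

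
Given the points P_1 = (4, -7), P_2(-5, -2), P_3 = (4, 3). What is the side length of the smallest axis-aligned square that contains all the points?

The bounding box has width 9 and height 10.
An axis-aligned square enclosing the set must have side ≥ max(width, height).
So the minimum side is max(9, 10) = 10.

10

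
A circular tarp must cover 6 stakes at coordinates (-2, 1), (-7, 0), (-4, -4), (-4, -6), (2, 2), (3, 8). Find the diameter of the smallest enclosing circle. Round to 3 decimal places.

A smallest enclosing disk is always determined by at most three of the input points on its boundary.
The farthest pair is (-4, -6)–(3, 8) with squared distance 245. The circle on this segment as diameter has centre (-0.5, 1) and r² = 245/4 = 61.25.
Check (-2, 1): distance² to centre = 2.25 ≤ 61.25, so it lies inside.
All remaining points lie in this disk, and no smaller disk contains both endpoints, so this is the minimum enclosing circle.
Diameter = 2r = 2√(61.25) ≈ 15.652.

15.652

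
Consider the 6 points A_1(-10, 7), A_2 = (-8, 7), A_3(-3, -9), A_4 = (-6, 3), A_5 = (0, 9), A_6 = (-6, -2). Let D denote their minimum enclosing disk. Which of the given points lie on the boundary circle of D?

A_1, A_3, A_5

The minimum enclosing circle is determined by three boundary points: A_1, A_3, A_5.
Their circumcentre is (-201/58, 19/58) with r² = 146705/1682.
The farthest remaining point A_2 is at distance² 109469/1682 ≤ 146705/1682.
The points at distance exactly r from the centre are A_1, A_3, A_5 — 3 points.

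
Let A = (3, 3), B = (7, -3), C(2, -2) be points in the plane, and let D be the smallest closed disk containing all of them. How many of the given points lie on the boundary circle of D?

Side lengths²: AB² = 52, AC² = 26, BC² = 26.
Since AB² = 52 ≥ 26 + 26 = 52, the angle opposite AB is not acute, so the smallest enclosing circle has AB as diameter.
Centre = midpoint of AB = (5, 0), r² = 52/4 = 13.
The points at distance exactly r from the centre are A, B, C — 3 points.

3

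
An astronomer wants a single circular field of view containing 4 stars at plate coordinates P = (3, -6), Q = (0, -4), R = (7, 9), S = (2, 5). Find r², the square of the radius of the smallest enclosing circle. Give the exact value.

60.25

A smallest enclosing disk is always determined by at most three of the input points on its boundary.
The farthest pair is P–R with squared distance 241. The circle on this segment as diameter has centre (5, 1.5) and r² = 241/4 = 60.25.
Check Q: distance² to centre = 55.25 ≤ 60.25, so it lies inside.
All remaining points lie in this disk, and no smaller disk contains both endpoints, so this is the minimum enclosing circle.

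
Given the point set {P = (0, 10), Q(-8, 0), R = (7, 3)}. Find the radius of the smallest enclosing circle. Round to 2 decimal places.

7.70

Side lengths²: PQ² = 164, PR² = 98, QR² = 234.
Since QR² = 234 < 164 + 98 = 262, the triangle is acute, so the smallest enclosing circle is the circumcircle.
Circumcentre = (-2/3, 7/3), r² = 533/9.
r = √(533/9) ≈ 7.70.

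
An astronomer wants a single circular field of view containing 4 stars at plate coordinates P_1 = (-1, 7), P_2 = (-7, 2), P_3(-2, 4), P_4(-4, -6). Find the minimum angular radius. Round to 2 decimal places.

6.67

By Welzl's lemma the MEC is supported by two points (diametrically opposite) or three points (on a circumcircle).
The farthest pair is P_1–P_4 with squared distance 178. The circle on this segment as diameter has centre (-2.5, 0.5) and r² = 178/4 = 44.5.
Check P_2: distance² to centre = 22.5 ≤ 44.5, so it lies inside.
All remaining points lie in this disk, and no smaller disk contains both endpoints, so this is the minimum enclosing circle.
r = √(44.5) ≈ 6.67.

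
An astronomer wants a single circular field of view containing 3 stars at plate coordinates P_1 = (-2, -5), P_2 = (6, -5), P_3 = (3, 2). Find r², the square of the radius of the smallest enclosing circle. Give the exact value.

Side lengths²: P_1P_2² = 64, P_1P_3² = 74, P_2P_3² = 58.
Since P_1P_3² = 74 < 64 + 58 = 122, the triangle is acute, so the smallest enclosing circle is the circumcircle.
Circumcentre = (2, -18/7), r² = 1073/49.

1073/49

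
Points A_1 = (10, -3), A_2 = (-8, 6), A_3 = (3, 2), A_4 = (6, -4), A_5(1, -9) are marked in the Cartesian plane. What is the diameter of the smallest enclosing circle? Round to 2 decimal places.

20.15

A smallest enclosing disk is always determined by at most three of the input points on its boundary.
The minimum enclosing circle is determined by three boundary points: A_1, A_2, A_5.
Their circumcentre is (11/14, 15/14) with r² = 9945/98.
The farthest remaining point A_4 is at distance² 5185/98 ≤ 9945/98.
Diameter = 2r = 2√(9945/98) ≈ 20.15.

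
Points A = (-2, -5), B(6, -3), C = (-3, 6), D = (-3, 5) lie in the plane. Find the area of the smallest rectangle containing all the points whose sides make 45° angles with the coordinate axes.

In coordinates u = x + y, v = x − y the rectangle is axis-aligned; the map (x,y)→(u,v) scales areas by 2.
u-values: -7, 3, 3, 2; range = 3 − (-7) = 10.
v-values: 3, 9, -9, -8; range = 9 − (-9) = 18.
Area = (10 × 18) / 2 = 90.

90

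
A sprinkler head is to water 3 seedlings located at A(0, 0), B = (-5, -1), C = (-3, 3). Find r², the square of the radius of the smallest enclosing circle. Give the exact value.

65/9

Side lengths²: AB² = 26, AC² = 18, BC² = 20.
Since AB² = 26 < 20 + 18 = 38, the triangle is acute, so the smallest enclosing circle is the circumcircle.
Circumcentre = (-8/3, 1/3), r² = 65/9.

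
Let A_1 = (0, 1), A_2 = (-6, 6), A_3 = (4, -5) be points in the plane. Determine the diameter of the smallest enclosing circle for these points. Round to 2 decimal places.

Side lengths²: A_1A_2² = 61, A_1A_3² = 52, A_2A_3² = 221.
Since A_2A_3² = 221 ≥ 61 + 52 = 113, the angle opposite A_2A_3 is not acute, so the smallest enclosing circle has A_2A_3 as diameter.
Centre = midpoint of A_2A_3 = (-1, 0.5), r² = 221/4 = 55.25.
Diameter = 2r = 2√(55.25) ≈ 14.87.

14.87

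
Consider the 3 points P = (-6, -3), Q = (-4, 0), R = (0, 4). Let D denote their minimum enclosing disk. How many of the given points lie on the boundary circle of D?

2

Side lengths²: PQ² = 13, PR² = 85, QR² = 32.
Since PR² = 85 ≥ 32 + 13 = 45, the angle opposite PR is not acute, so the smallest enclosing circle has PR as diameter.
Centre = midpoint of PR = (-3, 0.5), r² = 85/4 = 21.25.
The points at distance exactly r from the centre are P, R — 2 points.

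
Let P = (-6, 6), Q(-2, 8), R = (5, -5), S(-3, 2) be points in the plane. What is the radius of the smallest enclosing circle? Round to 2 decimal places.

7.78

By Welzl's lemma the MEC is supported by two points (diametrically opposite) or three points (on a circumcircle).
The farthest pair is P–R with squared distance 242. The circle on this segment as diameter has centre (-0.5, 0.5) and r² = 242/4 = 60.5.
Check Q: distance² to centre = 58.5 ≤ 60.5, so it lies inside.
All remaining points lie in this disk, and no smaller disk contains both endpoints, so this is the minimum enclosing circle.
r = √(60.5) ≈ 7.78.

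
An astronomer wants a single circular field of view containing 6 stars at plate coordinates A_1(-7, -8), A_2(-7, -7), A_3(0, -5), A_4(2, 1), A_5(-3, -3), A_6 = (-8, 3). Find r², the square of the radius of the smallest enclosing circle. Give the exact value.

793/18

A smallest enclosing disk is always determined by at most three of the input points on its boundary.
The minimum enclosing circle is determined by three boundary points: A_1, A_4, A_6.
Their circumcentre is (-23/6, -13/6) with r² = 793/18.
The farthest remaining point A_2 is at distance² 601/18 ≤ 793/18.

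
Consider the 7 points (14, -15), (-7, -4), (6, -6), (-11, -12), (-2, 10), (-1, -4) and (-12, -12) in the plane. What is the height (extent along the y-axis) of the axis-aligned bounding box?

25

max y = 10, min y = -15, so height = 25.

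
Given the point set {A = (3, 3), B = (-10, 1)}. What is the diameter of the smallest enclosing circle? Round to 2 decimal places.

The smallest circle enclosing two points has them as diameter endpoints.
Centre = midpoint = (-3.5, 2); r² = |AB|²/4 = 173/4 = 43.25.
Diameter = 2r = 2√(43.25) ≈ 13.15.

13.15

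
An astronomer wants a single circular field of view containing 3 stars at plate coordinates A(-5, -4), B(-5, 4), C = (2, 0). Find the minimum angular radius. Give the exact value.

Side lengths²: AB² = 64, AC² = 65, BC² = 65.
Since BC² = 65 < 65 + 64 = 129, the triangle is acute, so the smallest enclosing circle is the circumcircle.
Circumcentre = (-37/14, 0), r² = 4225/196.
r = √(4225/196) = 65/14.

65/14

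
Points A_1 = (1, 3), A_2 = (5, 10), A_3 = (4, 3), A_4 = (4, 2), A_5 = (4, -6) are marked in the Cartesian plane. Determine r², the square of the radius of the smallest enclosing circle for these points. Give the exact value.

By Welzl's lemma the MEC is supported by two points (diametrically opposite) or three points (on a circumcircle).
The farthest pair is A_2–A_5 with squared distance 257. The circle on this segment as diameter has centre (4.5, 2) and r² = 257/4 = 64.25.
Check A_1: distance² to centre = 13.25 ≤ 64.25, so it lies inside.
All remaining points lie in this disk, and no smaller disk contains both endpoints, so this is the minimum enclosing circle.

64.25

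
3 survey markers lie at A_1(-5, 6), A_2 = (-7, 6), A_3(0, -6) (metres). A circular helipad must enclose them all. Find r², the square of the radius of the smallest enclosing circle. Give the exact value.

48.25

Side lengths²: A_1A_2² = 4, A_1A_3² = 169, A_2A_3² = 193.
Since A_2A_3² = 193 ≥ 169 + 4 = 173, the angle opposite A_2A_3 is not acute, so the smallest enclosing circle has A_2A_3 as diameter.
Centre = midpoint of A_2A_3 = (-3.5, 0), r² = 193/4 = 48.25.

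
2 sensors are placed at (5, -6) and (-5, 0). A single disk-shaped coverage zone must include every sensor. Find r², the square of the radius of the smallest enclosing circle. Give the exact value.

34

The smallest circle enclosing two points has them as diameter endpoints.
Centre = midpoint = (0, -3); r² = |(5, -6)−(-5, 0)|²/4 = 136/4 = 34.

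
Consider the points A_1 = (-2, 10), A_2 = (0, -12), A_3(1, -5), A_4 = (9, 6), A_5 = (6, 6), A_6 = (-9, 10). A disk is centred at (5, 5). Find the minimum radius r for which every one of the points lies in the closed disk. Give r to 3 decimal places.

17.720

The required radius is the distance from (5, 5) to the farthest point.
Squared distances: 74, 314, 116, 17, 2, 221.
Maximum is 314, attained at A_2.
r = √314 ≈ 17.720.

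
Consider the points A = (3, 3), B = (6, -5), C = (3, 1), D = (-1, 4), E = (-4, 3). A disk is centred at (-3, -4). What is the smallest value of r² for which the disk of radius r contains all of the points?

The required radius is the distance from (-3, -4) to the farthest point.
Squared distances: 85, 82, 61, 68, 50.
Maximum is 85, attained at A.

85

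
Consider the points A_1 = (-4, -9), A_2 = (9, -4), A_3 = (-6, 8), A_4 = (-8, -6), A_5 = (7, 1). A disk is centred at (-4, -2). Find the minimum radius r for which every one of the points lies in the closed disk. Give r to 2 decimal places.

The required radius is the distance from (-4, -2) to the farthest point.
Squared distances: 49, 173, 104, 32, 130.
Maximum is 173, attained at A_2.
r = √173 ≈ 13.15.

13.15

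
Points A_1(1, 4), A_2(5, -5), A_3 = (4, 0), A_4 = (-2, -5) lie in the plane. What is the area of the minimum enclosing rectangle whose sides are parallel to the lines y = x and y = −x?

In coordinates u = x + y, v = x − y the rectangle is axis-aligned; the map (x,y)→(u,v) scales areas by 2.
u-values: 5, 0, 4, -7; range = 5 − (-7) = 12.
v-values: -3, 10, 4, 3; range = 10 − (-3) = 13.
Area = (12 × 13) / 2 = 78.

78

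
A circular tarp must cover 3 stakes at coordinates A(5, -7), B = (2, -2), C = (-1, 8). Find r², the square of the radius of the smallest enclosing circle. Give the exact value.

65.25

Side lengths²: AB² = 34, AC² = 261, BC² = 109.
Since AC² = 261 ≥ 109 + 34 = 143, the angle opposite AC is not acute, so the smallest enclosing circle has AC as diameter.
Centre = midpoint of AC = (2, 0.5), r² = 261/4 = 65.25.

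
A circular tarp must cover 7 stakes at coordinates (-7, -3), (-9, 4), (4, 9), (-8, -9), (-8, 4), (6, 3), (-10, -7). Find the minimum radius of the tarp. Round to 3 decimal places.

A smallest enclosing disk is always determined by at most three of the input points on its boundary.
The farthest pair is (4, 9)–(-8, -9) with squared distance 468. The circle on this segment as diameter has centre (-2, 0) and r² = 468/4 = 117.
Check (-7, -3): distance² to centre = 34 ≤ 117, so it lies inside.
All remaining points lie in this disk, and no smaller disk contains both endpoints, so this is the minimum enclosing circle.
r = √117 ≈ 10.817.

10.817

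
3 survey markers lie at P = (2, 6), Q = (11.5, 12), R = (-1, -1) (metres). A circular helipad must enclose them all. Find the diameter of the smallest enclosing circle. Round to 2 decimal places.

18.03

Side lengths²: PQ² = 126.25, PR² = 58, QR² = 325.25.
Since QR² = 325.25 ≥ 126.25 + 58 = 184.25, the angle opposite QR is not acute, so the smallest enclosing circle has QR as diameter.
Centre = midpoint of QR = (5.25, 5.5), r² = 325.25/4 = 81.3125.
Diameter = 2r = 2√(81.3125) ≈ 18.03.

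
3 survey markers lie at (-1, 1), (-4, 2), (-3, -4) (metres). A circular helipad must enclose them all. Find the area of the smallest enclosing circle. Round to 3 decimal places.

29.160

Call the three points A, B, C in the order given.
Side lengths²: AB² = 10, AC² = 29, BC² = 37.
Since BC² = 37 < 29 + 10 = 39, the triangle is acute, so the smallest enclosing circle is the circumcircle.
Circumcentre = (-113/34, -33/34), r² = 5365/578.
Area = π·r² = π·5365/578 ≈ 29.160.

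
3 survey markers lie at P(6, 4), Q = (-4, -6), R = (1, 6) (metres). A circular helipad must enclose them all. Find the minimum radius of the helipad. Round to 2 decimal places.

7.07

Side lengths²: PQ² = 200, PR² = 29, QR² = 169.
Since PQ² = 200 ≥ 169 + 29 = 198, the angle opposite PQ is not acute, so the smallest enclosing circle has PQ as diameter.
Centre = midpoint of PQ = (1, -1), r² = 200/4 = 50.
r = √50 ≈ 7.07.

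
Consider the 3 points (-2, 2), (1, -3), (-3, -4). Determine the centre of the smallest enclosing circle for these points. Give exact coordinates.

(-73/46, -53/46)

Call the three points A, B, C in the order given.
Side lengths²: AB² = 34, AC² = 37, BC² = 17.
Since AC² = 37 < 34 + 17 = 51, the triangle is acute, so the smallest enclosing circle is the circumcircle.
Circumcentre = (-73/46, -53/46), r² = 10693/1058.
Centre = (-73/46, -53/46).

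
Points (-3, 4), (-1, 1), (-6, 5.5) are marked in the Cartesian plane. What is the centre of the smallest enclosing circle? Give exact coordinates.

Call the three points A, B, C in the order given.
Side lengths²: AB² = 13, AC² = 11.25, BC² = 45.25.
Since BC² = 45.25 ≥ 13 + 11.25 = 24.25, the angle opposite BC is not acute, so the smallest enclosing circle has BC as diameter.
Centre = midpoint of BC = (-3.5, 3.25), r² = 45.25/4 = 11.3125.
Centre = (-3.5, 3.25).

(-3.5, 3.25)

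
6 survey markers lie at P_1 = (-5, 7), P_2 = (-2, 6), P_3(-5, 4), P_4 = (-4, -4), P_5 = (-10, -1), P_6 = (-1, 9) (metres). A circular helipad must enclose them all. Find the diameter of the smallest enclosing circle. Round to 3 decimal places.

13.840

A smallest enclosing disk is always determined by at most three of the input points on its boundary.
The minimum enclosing circle is determined by three boundary points: P_4, P_5, P_6.
Their circumcentre is (-249/58, 169/58) with r² = 80545/1682.
The farthest remaining point P_1 is at distance² 28925/1682 ≤ 80545/1682.
Diameter = 2r = 2√(80545/1682) ≈ 13.840.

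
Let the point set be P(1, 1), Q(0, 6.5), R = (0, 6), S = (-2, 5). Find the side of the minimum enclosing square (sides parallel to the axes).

5.5

The bounding box has width 3 and height 5.5.
An axis-aligned square enclosing the set must have side ≥ max(width, height).
So the minimum side is max(3, 5.5) = 5.5.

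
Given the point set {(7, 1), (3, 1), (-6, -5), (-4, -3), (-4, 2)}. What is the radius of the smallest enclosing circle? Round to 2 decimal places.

The minimum enclosing circle of a finite set is fixed by two of the points (as a diameter) or three (as a circumcircle).
The farthest pair is (7, 1)–(-6, -5) with squared distance 205. The circle on this segment as diameter has centre (0.5, -2) and r² = 205/4 = 51.25.
Check (3, 1): distance² to centre = 15.25 ≤ 51.25, so it lies inside.
All remaining points lie in this disk, and no smaller disk contains both endpoints, so this is the minimum enclosing circle.
r = √(51.25) ≈ 7.16.

7.16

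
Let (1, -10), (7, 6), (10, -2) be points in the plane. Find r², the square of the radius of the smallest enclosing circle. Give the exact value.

Call the three points A, B, C in the order given.
Side lengths²: AB² = 292, AC² = 145, BC² = 73.
Since AB² = 292 ≥ 145 + 73 = 218, the angle opposite AB is not acute, so the smallest enclosing circle has AB as diameter.
Centre = midpoint of AB = (4, -2), r² = 292/4 = 73.

73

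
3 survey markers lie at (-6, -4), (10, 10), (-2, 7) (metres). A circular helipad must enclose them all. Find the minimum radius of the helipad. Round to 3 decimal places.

Call the three points A, B, C in the order given.
Side lengths²: AB² = 452, AC² = 137, BC² = 153.
Since AB² = 452 ≥ 153 + 137 = 290, the angle opposite AB is not acute, so the smallest enclosing circle has AB as diameter.
Centre = midpoint of AB = (2, 3), r² = 452/4 = 113.
r = √113 ≈ 10.630.

10.630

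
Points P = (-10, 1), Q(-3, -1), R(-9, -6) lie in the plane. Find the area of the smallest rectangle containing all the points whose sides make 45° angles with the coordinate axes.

In coordinates u = x + y, v = x − y the rectangle is axis-aligned; the map (x,y)→(u,v) scales areas by 2.
u-values: -9, -4, -15; range = -4 − (-15) = 11.
v-values: -11, -2, -3; range = -2 − (-11) = 9.
Area = (11 × 9) / 2 = 49.5.

49.5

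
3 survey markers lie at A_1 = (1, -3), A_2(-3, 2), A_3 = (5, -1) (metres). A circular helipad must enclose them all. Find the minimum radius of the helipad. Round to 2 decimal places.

4.27

Side lengths²: A_1A_2² = 41, A_1A_3² = 20, A_2A_3² = 73.
Since A_2A_3² = 73 ≥ 41 + 20 = 61, the angle opposite A_2A_3 is not acute, so the smallest enclosing circle has A_2A_3 as diameter.
Centre = midpoint of A_2A_3 = (1, 0.5), r² = 73/4 = 18.25.
r = √(18.25) ≈ 4.27.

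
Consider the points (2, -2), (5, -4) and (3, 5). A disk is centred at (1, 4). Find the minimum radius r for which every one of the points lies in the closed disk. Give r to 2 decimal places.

The required radius is the distance from (1, 4) to the farthest point.
Squared distances: 37, 80, 5.
Maximum is 80, attained at (5, -4).
r = √80 ≈ 8.94.

8.94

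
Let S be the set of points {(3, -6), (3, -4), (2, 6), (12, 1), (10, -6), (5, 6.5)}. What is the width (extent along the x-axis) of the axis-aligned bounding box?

max x = 12, min x = 2, so width = 10.

10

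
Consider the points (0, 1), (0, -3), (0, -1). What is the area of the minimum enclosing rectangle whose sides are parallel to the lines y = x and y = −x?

In coordinates u = x + y, v = x − y the rectangle is axis-aligned; the map (x,y)→(u,v) scales areas by 2.
u-values: 1, -3, -1; range = 1 − (-3) = 4.
v-values: -1, 3, 1; range = 3 − (-1) = 4.
Area = (4 × 4) / 2 = 8.

8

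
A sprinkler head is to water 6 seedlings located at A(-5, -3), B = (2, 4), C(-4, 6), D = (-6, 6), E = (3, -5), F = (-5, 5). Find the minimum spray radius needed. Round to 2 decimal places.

7.11

The minimum enclosing circle of a finite set is fixed by two of the points (as a diameter) or three (as a circumcircle).
The farthest pair is D–E with squared distance 202. The circle on this segment as diameter has centre (-1.5, 0.5) and r² = 202/4 = 50.5.
Check A: distance² to centre = 24.5 ≤ 50.5, so it lies inside.
All remaining points lie in this disk, and no smaller disk contains both endpoints, so this is the minimum enclosing circle.
r = √(50.5) ≈ 7.11.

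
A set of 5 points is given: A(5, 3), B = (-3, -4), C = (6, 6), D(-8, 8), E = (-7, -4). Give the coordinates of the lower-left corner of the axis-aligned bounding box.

x-range [-8, 6], y-range [-4, 8].
The lower-left corner is (-8, -4).

(-8, -4)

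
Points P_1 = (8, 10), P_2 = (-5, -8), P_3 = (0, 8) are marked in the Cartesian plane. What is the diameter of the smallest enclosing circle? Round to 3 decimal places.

Side lengths²: P_1P_2² = 493, P_1P_3² = 68, P_2P_3² = 281.
Since P_1P_2² = 493 ≥ 281 + 68 = 349, the angle opposite P_1P_2 is not acute, so the smallest enclosing circle has P_1P_2 as diameter.
Centre = midpoint of P_1P_2 = (1.5, 1), r² = 493/4 = 123.25.
Diameter = 2r = 2√(123.25) ≈ 22.204.

22.204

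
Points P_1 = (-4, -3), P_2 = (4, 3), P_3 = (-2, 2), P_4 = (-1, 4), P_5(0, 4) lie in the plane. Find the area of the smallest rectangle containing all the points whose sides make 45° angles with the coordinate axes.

42

In coordinates u = x + y, v = x − y the rectangle is axis-aligned; the map (x,y)→(u,v) scales areas by 2.
u-values: -7, 7, 0, 3, 4; range = 7 − (-7) = 14.
v-values: -1, 1, -4, -5, -4; range = 1 − (-5) = 6.
Area = (14 × 6) / 2 = 42.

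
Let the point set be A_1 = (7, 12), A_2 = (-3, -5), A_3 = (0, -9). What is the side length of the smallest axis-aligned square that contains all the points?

The bounding box has width 10 and height 21.
An axis-aligned square enclosing the set must have side ≥ max(width, height).
So the minimum side is max(10, 21) = 21.

21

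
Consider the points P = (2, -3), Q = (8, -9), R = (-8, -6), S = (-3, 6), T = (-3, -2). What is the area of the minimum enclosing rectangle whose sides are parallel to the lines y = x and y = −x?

221

In coordinates u = x + y, v = x − y the rectangle is axis-aligned; the map (x,y)→(u,v) scales areas by 2.
u-values: -1, -1, -14, 3, -5; range = 3 − (-14) = 17.
v-values: 5, 17, -2, -9, -1; range = 17 − (-9) = 26.
Area = (17 × 26) / 2 = 221.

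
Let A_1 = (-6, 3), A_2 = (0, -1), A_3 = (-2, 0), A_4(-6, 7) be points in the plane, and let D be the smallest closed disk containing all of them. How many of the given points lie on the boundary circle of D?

2

By Welzl's lemma the MEC is supported by two points (diametrically opposite) or three points (on a circumcircle).
The farthest pair is A_2–A_4 with squared distance 100. The circle on this segment as diameter has centre (-3, 3) and r² = 100/4 = 25.
Check A_1: distance² to centre = 9 ≤ 25, so it lies inside.
All remaining points lie in this disk, and no smaller disk contains both endpoints, so this is the minimum enclosing circle.
The points at distance exactly r from the centre are A_2, A_4 — 2 points.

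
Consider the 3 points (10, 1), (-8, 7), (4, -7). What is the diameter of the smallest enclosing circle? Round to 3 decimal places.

19.437

Call the three points A, B, C in the order given.
Side lengths²: AB² = 360, AC² = 100, BC² = 340.
Since AB² = 360 < 340 + 100 = 440, the triangle is acute, so the smallest enclosing circle is the circumcircle.
Circumcentre = (1/3, 2), r² = 850/9.
Diameter = 2r = 2√(850/9) ≈ 19.437.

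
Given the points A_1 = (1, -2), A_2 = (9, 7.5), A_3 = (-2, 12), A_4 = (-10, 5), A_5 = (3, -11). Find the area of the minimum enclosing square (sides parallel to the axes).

The bounding box has width 19 and height 23.
An axis-aligned square enclosing the set must have side ≥ max(width, height).
So the minimum side is max(19, 23) = 23.
Area = 23² = 529.

529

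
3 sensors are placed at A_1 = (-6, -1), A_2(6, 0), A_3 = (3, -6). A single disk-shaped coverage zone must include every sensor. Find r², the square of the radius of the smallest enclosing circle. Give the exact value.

Side lengths²: A_1A_2² = 145, A_1A_3² = 106, A_2A_3² = 45.
Since A_1A_2² = 145 < 106 + 45 = 151, the triangle is acute, so the smallest enclosing circle is the circumcircle.
Circumcentre = (1/46, -35/46), r² = 38425/1058.

38425/1058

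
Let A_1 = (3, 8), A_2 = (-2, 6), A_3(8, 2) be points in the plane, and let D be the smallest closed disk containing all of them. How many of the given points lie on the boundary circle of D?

Side lengths²: A_1A_2² = 29, A_1A_3² = 61, A_2A_3² = 116.
Since A_2A_3² = 116 ≥ 61 + 29 = 90, the angle opposite A_2A_3 is not acute, so the smallest enclosing circle has A_2A_3 as diameter.
Centre = midpoint of A_2A_3 = (3, 4), r² = 116/4 = 29.
The points at distance exactly r from the centre are A_2, A_3 — 2 points.

2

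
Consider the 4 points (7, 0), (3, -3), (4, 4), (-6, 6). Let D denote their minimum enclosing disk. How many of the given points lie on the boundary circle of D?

By Welzl's lemma the MEC is supported by two points (diametrically opposite) or three points (on a circumcircle).
The farthest pair is (7, 0)–(-6, 6) with squared distance 205. The circle on this segment as diameter has centre (0.5, 3) and r² = 205/4 = 51.25.
Check (3, -3): distance² to centre = 42.25 ≤ 51.25, so it lies inside.
All remaining points lie in this disk, and no smaller disk contains both endpoints, so this is the minimum enclosing circle.
The points at distance exactly r from the centre are (7, 0), (-6, 6) — 2 points.

2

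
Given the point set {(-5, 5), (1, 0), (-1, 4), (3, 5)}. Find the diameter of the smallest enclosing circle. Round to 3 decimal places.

8.412

The minimum enclosing circle of a finite set is fixed by two of the points (as a diameter) or three (as a circumcircle).
The minimum enclosing circle is determined by three boundary points: (-5, 5), (1, 0), (3, 5).
Their circumcentre is (-1, 3.7) with r² = 17.69.
The farthest remaining point (-1, 4) is at distance² 0.09 ≤ 17.69.
Diameter = 2r = 2√(17.69) ≈ 8.412.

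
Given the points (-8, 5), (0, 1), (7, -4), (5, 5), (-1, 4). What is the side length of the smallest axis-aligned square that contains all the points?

The bounding box has width 15 and height 9.
An axis-aligned square enclosing the set must have side ≥ max(width, height).
So the minimum side is max(15, 9) = 15.

15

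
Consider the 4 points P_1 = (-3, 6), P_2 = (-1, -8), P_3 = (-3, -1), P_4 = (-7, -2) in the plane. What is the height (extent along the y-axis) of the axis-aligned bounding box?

14

max y = 6, min y = -8, so height = 14.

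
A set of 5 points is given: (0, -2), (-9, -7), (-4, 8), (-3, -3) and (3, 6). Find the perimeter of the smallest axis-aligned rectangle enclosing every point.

Width = max x − min x = 3 − (-9) = 12.
Height = max y − min y = 8 − (-7) = 15.
Perimeter = 2(12 + 15) = 54.

54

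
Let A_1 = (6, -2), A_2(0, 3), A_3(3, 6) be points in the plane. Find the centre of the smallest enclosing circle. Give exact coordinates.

Side lengths²: A_1A_2² = 61, A_1A_3² = 73, A_2A_3² = 18.
Since A_1A_3² = 73 < 61 + 18 = 79, the triangle is acute, so the smallest enclosing circle is the circumcircle.
Circumcentre = (91/22, 41/22), r² = 4453/242.
Centre = (91/22, 41/22).

(91/22, 41/22)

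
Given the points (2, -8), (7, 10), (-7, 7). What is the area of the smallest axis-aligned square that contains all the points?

The bounding box has width 14 and height 18.
An axis-aligned square enclosing the set must have side ≥ max(width, height).
So the minimum side is max(14, 18) = 18.
Area = 18² = 324.

324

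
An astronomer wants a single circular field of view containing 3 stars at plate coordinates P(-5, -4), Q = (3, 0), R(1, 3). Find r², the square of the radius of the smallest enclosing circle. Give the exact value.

21.58203125

Side lengths²: PQ² = 80, PR² = 85, QR² = 13.
Since PR² = 85 < 80 + 13 = 93, the triangle is acute, so the smallest enclosing circle is the circumcircle.
Circumcentre = (-1.5625, -0.875), r² = 21.58203125.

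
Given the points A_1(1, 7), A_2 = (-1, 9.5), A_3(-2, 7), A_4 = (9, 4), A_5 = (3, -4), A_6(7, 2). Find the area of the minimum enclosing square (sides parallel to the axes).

182.25

The bounding box has width 11 and height 13.5.
An axis-aligned square enclosing the set must have side ≥ max(width, height).
So the minimum side is max(11, 13.5) = 13.5.
Area = 13.5² = 182.25.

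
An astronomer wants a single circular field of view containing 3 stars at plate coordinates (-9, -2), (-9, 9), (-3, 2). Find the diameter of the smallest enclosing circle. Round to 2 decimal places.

11.08

Call the three points A, B, C in the order given.
Side lengths²: AB² = 121, AC² = 52, BC² = 85.
Since AB² = 121 < 85 + 52 = 137, the triangle is acute, so the smallest enclosing circle is the circumcircle.
Circumcentre = (-25/3, 3.5), r² = 1105/36.
Diameter = 2r = 2√(1105/36) ≈ 11.08.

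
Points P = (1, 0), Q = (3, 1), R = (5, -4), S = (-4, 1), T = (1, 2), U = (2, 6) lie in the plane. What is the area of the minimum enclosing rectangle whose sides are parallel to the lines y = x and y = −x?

In coordinates u = x + y, v = x − y the rectangle is axis-aligned; the map (x,y)→(u,v) scales areas by 2.
u-values: 1, 4, 1, -3, 3, 8; range = 8 − (-3) = 11.
v-values: 1, 2, 9, -5, -1, -4; range = 9 − (-5) = 14.
Area = (11 × 14) / 2 = 77.

77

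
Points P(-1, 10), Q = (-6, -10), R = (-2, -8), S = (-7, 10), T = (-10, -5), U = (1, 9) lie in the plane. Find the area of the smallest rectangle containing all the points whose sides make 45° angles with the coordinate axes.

In coordinates u = x + y, v = x − y the rectangle is axis-aligned; the map (x,y)→(u,v) scales areas by 2.
u-values: 9, -16, -10, 3, -15, 10; range = 10 − (-16) = 26.
v-values: -11, 4, 6, -17, -5, -8; range = 6 − (-17) = 23.
Area = (26 × 23) / 2 = 299.

299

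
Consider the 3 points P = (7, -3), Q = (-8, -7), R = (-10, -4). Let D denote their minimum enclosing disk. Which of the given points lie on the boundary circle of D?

P, R

Side lengths²: PQ² = 241, PR² = 290, QR² = 13.
Since PR² = 290 ≥ 241 + 13 = 254, the angle opposite PR is not acute, so the smallest enclosing circle has PR as diameter.
Centre = midpoint of PR = (-1.5, -3.5), r² = 290/4 = 72.5.
The points at distance exactly r from the centre are P, R — 2 points.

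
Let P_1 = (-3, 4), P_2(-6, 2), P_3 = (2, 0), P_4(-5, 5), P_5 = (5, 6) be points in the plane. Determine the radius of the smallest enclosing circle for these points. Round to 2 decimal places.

A smallest enclosing disk is always determined by at most three of the input points on its boundary.
The farthest pair is P_2–P_5 with squared distance 137. The circle on this segment as diameter has centre (-0.5, 4) and r² = 137/4 = 34.25.
Check P_1: distance² to centre = 6.25 ≤ 34.25, so it lies inside.
All remaining points lie in this disk, and no smaller disk contains both endpoints, so this is the minimum enclosing circle.
r = √(34.25) ≈ 5.85.

5.85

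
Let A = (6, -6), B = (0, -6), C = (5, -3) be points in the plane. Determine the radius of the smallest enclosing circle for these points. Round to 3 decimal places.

Side lengths²: AB² = 36, AC² = 10, BC² = 34.
Since AB² = 36 < 34 + 10 = 44, the triangle is acute, so the smallest enclosing circle is the circumcircle.
Circumcentre = (3, -16/3), r² = 85/9.
r = √(85/9) ≈ 3.073.

3.073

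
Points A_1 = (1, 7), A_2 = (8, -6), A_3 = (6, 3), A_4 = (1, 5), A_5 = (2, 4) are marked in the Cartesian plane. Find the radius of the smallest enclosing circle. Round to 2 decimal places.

7.38

A smallest enclosing disk is always determined by at most three of the input points on its boundary.
The farthest pair is A_1–A_2 with squared distance 218. The circle on this segment as diameter has centre (4.5, 0.5) and r² = 218/4 = 54.5.
Check A_3: distance² to centre = 8.5 ≤ 54.5, so it lies inside.
All remaining points lie in this disk, and no smaller disk contains both endpoints, so this is the minimum enclosing circle.
r = √(54.5) ≈ 7.38.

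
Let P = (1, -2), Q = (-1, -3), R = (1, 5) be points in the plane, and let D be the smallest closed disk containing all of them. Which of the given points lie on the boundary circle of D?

Q, R

Side lengths²: PQ² = 5, PR² = 49, QR² = 68.
Since QR² = 68 ≥ 49 + 5 = 54, the angle opposite QR is not acute, so the smallest enclosing circle has QR as diameter.
Centre = midpoint of QR = (0, 1), r² = 68/4 = 17.
The points at distance exactly r from the centre are Q, R — 2 points.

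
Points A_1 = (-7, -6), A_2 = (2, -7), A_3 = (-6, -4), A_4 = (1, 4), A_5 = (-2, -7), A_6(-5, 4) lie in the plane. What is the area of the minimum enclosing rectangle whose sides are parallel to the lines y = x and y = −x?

162

In coordinates u = x + y, v = x − y the rectangle is axis-aligned; the map (x,y)→(u,v) scales areas by 2.
u-values: -13, -5, -10, 5, -9, -1; range = 5 − (-13) = 18.
v-values: -1, 9, -2, -3, 5, -9; range = 9 − (-9) = 18.
Area = (18 × 18) / 2 = 162.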